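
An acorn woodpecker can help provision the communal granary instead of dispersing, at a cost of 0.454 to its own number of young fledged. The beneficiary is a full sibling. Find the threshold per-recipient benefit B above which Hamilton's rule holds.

0.908

r to a full sibling = 0.5 (full sibs share both parents — two paths of length 2: r = 2·(1/2)^2 = 1/2).
Hamilton's rule with n recipients of equal r: n·r·B > C, so B > C/(n·r) = 0.454/(1·0.5) = 0.908.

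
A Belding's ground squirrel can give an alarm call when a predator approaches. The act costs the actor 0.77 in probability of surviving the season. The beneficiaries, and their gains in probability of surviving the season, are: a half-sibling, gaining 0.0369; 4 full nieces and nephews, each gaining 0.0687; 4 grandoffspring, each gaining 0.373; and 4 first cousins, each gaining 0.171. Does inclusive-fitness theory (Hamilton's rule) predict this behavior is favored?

No

Hamilton's rule: the trait is favored when the sum of r·B over every recipient exceeds the actor's cost C.
r to a half-sibling = 1/4 (half-sibs share one parent — one path of length 2: r = (1/2)^2 = 1/4).
r to a full niece or nephew = 1/4 (full aunt/uncle↔niece/nephew: two paths of length 3 through the shared grandparent pair: r = 2·(1/2)^3 = 1/4).
r to a grandoffspring = 0.25 (two parent–offspring links: r = (1/2)^2 = 1/4).
r to a first cousin = 1/8 (first cousins share one grandparent pair — two paths of length 4: r = 2·(1/2)^4 = 1/8).
Summing one r·B term per recipient: 1·0.25·0.0369 + 4·0.25·0.0687 + 4·0.25·0.373 + 4·0.125·0.171 = 0.536425.
0.536425 < 0.77: the indirect benefit is less than the cost.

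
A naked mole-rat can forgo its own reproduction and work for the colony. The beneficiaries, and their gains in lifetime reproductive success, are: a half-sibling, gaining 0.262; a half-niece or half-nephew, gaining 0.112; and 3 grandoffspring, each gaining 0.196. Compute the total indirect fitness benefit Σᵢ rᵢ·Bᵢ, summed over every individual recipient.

r to a half-sibling = 0.25 (half-sibs share one parent — one path of length 2: r = (1/2)^2 = 1/4).
r to a half-niece or half-nephew = 1/8 (half-aunt/uncle↔niece/nephew: one path of length 3: r = (1/2)^3 = 1/8).
r to a grandoffspring = 0.25 (two parent–offspring links: r = (1/2)^2 = 1/4).
Summing one r·B term per recipient: 1·0.25·0.262 + 1·0.125·0.112 + 3·0.25·0.196 = 0.2265.

0.2265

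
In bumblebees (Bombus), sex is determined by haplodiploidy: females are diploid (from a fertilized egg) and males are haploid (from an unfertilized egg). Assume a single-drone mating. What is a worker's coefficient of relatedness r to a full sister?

0.75

Haplodiploid full sisters inherit their father's entire haploid genome identically (contributing 1/2) and on average half of their mother's contribution (1/2 · 1/2 = 1/4); r = 1/2 + 1/4 = 3/4.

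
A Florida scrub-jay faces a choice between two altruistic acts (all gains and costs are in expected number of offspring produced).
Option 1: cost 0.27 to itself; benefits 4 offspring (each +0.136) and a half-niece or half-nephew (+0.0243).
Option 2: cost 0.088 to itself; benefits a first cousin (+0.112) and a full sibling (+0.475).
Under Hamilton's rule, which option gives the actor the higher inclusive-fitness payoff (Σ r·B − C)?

Option 1: r to an offspring = 0.5.
Option 1: r to a half-niece or half-nephew = 0.125.
Option 1: Σ r·B − C = (4·0.5·0.136 + 1·0.125·0.0243) − 0.27 = 0.0050375.
Option 2: r to a first cousin = 0.125.
Option 2: r to a full sibling = 0.5.
Option 2: Σ r·B − C = (1·0.125·0.112 + 1·0.5·0.475) − 0.088 = 0.1635.
Option 2 has the higher net inclusive-fitness payoff.

Option 2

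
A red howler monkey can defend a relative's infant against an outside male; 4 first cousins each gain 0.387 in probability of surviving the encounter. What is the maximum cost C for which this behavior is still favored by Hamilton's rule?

r to a first cousin = 0.125 (first cousins share one grandparent pair — two paths of length 4: r = 2·(1/2)^4 = 1/8).
Hamilton's rule: n·r·B > C, so the trait is favored while C < n·r·B = 4·0.125·0.387 = 0.1935.

0.1935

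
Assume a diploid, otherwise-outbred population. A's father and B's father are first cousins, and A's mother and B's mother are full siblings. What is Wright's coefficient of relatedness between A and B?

Relatedness sums over independent paths through distinct common ancestors.
A and B are related in two ways: second cousins through their fathers (r = 1/32) and first cousins through their mothers (r = 1/8).
r = 1/32 + 1/8 = 0.15625.

0.15625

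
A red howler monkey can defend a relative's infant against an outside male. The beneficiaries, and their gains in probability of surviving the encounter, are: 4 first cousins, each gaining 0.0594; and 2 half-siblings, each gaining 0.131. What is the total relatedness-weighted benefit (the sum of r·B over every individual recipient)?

0.0952

r to a first cousin = 0.125 (first cousins share one grandparent pair — two paths of length 4: r = 2·(1/2)^4 = 1/8).
r to a half-sibling = 1/4 (half-sibs share one parent — one path of length 2: r = (1/2)^2 = 1/4).
Summing one r·B term per recipient: 4·0.125·0.0594 + 2·0.25·0.131 = 0.0952.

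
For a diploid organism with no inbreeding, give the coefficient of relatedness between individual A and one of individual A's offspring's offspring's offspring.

0.125

Each parent–offspring link contributes a factor of 1/2, and independent paths through distinct common ancestors add.
Three parent–offspring links: r = (1/2)^3 = 1/8.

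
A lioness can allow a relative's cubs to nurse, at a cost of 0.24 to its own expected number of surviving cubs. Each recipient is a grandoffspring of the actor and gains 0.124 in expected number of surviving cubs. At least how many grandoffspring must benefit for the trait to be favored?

8

r to a grandoffspring = 0.25 (two parent–offspring links: r = (1/2)^2 = 1/4).
Hamilton's rule: n·r·B > C  ⇒  n > C/(r·B) = 0.24/(0.25·0.124) = 7.742.
The smallest integer exceeding 7.742 is 8.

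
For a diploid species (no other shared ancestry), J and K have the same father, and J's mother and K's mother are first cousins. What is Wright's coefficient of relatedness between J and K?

0.28125

Relatedness sums over independent paths through distinct common ancestors.
J and K are related in two ways: half-sibs through their shared father (r = 1/4) and second cousins through their mothers (r = 1/32).
r = 1/4 + 1/32 = 9/32 = 0.28125.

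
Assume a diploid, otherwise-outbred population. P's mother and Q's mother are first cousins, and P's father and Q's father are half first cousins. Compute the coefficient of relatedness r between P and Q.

With two independent routes of shared ancestry, r is the sum of the two contributions.
P and Q are related in two ways: second cousins through their mothers (r = 1/32) and half second cousins through their fathers (r = 1/64).
r = 1/32 + 1/64 = 0.046875.

0.046875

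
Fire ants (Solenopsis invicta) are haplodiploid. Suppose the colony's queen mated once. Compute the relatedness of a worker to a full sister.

0.75

Haplodiploid full sisters inherit their father's entire haploid genome identically (contributing 1/2) and on average half of their mother's contribution (1/2 · 1/2 = 1/4); r = 1/2 + 1/4 = 3/4.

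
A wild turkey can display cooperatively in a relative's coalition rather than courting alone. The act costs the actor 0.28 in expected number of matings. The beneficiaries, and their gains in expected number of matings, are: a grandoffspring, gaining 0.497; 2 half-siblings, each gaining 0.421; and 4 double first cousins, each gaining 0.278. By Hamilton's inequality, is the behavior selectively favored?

Yes

Hamilton's rule: the trait is favored when the sum of r·B over every recipient exceeds the actor's cost C.
r to a grandoffspring = 0.25 (two parent–offspring links: r = (1/2)^2 = 1/4).
r to a half-sibling = 1/4 (half-sibs share one parent — one path of length 2: r = (1/2)^2 = 1/4).
r to a double first cousin = 0.25 (double first cousins share both grandparent pairs — four paths of length 4: r = 4·(1/2)^4 = 1/4).
Summing one r·B term per recipient: 1·0.25·0.497 + 2·0.25·0.421 + 4·0.25·0.278 = 0.61275.
0.61275 > 0.28: the indirect benefit exceeds the cost.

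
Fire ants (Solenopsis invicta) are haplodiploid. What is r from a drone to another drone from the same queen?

Haploid brothers each carry a random half of the queen's diploid genome, so on average they share half: r = 1/2.

0.5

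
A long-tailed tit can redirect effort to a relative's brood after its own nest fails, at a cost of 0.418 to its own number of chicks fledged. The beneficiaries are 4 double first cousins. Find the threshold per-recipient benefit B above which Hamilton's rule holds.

r to a double first cousin = 1/4 (double first cousins share both grandparent pairs — four paths of length 4: r = 4·(1/2)^4 = 1/4).
Hamilton's rule with n recipients of equal r: n·r·B > C, so B > C/(n·r) = 0.418/(4·0.25) = 0.418.

0.418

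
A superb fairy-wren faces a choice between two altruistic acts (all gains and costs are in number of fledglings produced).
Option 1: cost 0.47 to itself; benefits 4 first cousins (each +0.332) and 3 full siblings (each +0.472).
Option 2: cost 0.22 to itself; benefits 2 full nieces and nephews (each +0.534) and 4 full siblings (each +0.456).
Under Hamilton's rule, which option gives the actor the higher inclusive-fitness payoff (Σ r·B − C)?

Option 2

Option 1: r to a first cousin = 0.125.
Option 1: r to a full sibling = 0.5.
Option 1: Σ r·B − C = (4·0.125·0.332 + 3·0.5·0.472) − 0.47 = 0.404.
Option 2: r to a full niece or nephew = 0.25.
Option 2: r to a full sibling = 0.5.
Option 2: Σ r·B − C = (2·0.25·0.534 + 4·0.5·0.456) − 0.22 = 0.959.
Option 2 has the higher net inclusive-fitness payoff.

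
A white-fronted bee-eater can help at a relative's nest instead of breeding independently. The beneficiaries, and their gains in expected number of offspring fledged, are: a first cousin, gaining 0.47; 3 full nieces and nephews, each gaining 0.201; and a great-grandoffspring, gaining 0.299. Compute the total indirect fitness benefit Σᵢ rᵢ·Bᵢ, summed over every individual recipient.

r to a first cousin = 1/8 (first cousins share one grandparent pair — two paths of length 4: r = 2·(1/2)^4 = 1/8).
r to a full niece or nephew = 1/4 (full aunt/uncle↔niece/nephew: two paths of length 3 through the shared grandparent pair: r = 2·(1/2)^3 = 1/4).
r to a great-grandoffspring = 1/8 (three parent–offspring links: r = (1/2)^3 = 1/8).
Summing one r·B term per recipient: 1·0.125·0.47 + 3·0.25·0.201 + 1·0.125·0.299 = 0.246875.

0.246875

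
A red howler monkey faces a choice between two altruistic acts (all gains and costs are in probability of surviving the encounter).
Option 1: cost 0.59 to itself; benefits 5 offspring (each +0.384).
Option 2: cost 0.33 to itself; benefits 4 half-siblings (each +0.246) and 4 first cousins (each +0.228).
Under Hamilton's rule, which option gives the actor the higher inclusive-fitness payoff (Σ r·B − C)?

Option 1: r to an offspring = 0.5.
Option 1: Σ r·B − C = (5·0.5·0.384) − 0.59 = 0.37.
Option 2: r to a half-sibling = 0.25.
Option 2: r to a first cousin = 0.125.
Option 2: Σ r·B − C = (4·0.25·0.246 + 4·0.125·0.228) − 0.33 = 0.03.
Option 1 has the higher net inclusive-fitness payoff.

Option 1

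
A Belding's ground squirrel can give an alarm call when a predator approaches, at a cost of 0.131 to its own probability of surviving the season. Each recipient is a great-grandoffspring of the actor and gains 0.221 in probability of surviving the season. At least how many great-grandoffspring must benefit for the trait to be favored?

5

r to a great-grandoffspring = 0.125 (three parent–offspring links: r = (1/2)^3 = 1/8).
Hamilton's rule: n·r·B > C  ⇒  n > C/(r·B) = 0.131/(0.125·0.221) = 4.742.
The smallest integer exceeding 4.742 is 5.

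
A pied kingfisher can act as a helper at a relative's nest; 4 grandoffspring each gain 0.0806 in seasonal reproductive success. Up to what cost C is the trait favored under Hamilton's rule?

0.0806

r to a grandoffspring = 0.25 (two parent–offspring links: r = (1/2)^2 = 1/4).
Hamilton's rule: n·r·B > C, so the trait is favored while C < n·r·B = 4·0.25·0.0806 = 0.0806.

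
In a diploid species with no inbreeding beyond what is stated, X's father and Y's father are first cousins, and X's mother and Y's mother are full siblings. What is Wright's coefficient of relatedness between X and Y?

0.15625

Wright's path rule: contributions from independent ancestry routes add.
X and Y are related in two ways: second cousins through their fathers (r = 1/32) and first cousins through their mothers (r = 1/8).
r = 1/32 + 1/8 = 5/32 = 0.15625.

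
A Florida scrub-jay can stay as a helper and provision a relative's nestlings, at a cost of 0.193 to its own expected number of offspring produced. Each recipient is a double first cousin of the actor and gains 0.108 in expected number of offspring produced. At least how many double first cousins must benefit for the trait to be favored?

8

r to a double first cousin = 0.25 (double first cousins share both grandparent pairs — four paths of length 4: r = 4·(1/2)^4 = 1/4).
Hamilton's rule: n·r·B > C  ⇒  n > C/(r·B) = 0.193/(0.25·0.108) = 7.148.
The smallest integer exceeding 7.148 is 8.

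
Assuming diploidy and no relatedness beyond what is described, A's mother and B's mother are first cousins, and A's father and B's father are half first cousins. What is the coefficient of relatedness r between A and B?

Relatedness sums over independent paths through distinct common ancestors.
A and B are related in two ways: second cousins through their mothers (r = 1/32) and half second cousins through their fathers (r = 1/64).
r = 1/32 + 1/64 = 3/64 = 0.046875.

0.046875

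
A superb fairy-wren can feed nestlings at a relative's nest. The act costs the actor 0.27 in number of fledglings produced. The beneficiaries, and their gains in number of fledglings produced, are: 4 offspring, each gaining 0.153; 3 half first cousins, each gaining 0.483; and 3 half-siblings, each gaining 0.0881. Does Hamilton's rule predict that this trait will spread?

Yes

Hamilton's rule: the trait is favored when the sum of r·B over every recipient exceeds the actor's cost C.
r to an offspring = 1/2 (one parent–offspring link: r = (1/2)^1 = 1/2).
r to a half first cousin = 0.0625 (half first cousins share one grandparent — one path of length 4: r = (1/2)^4 = 1/16).
r to a half-sibling = 0.25 (half-sibs share one parent — one path of length 2: r = (1/2)^2 = 1/4).
Summing one r·B term per recipient: 4·0.5·0.153 + 3·0.0625·0.483 + 3·0.25·0.0881 = 0.4626375.
0.4626375 > 0.27: the indirect benefit exceeds the cost.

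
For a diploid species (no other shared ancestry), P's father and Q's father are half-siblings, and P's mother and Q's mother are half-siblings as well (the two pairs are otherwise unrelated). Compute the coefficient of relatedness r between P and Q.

0.125

Independent pedigree routes through distinct common ancestors add.
P and Q are related in two ways: half first cousins through their fathers (r = 1/16) and half first cousins through their mothers (r = 1/16).
r = 1/16 + 1/16 = 1/8 = 0.125.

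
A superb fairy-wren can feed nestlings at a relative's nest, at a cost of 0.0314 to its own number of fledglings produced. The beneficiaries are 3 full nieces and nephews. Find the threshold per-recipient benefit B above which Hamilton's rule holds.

0.0419

r to a full niece or nephew = 1/4 (full aunt/uncle↔niece/nephew: two paths of length 3 through the shared grandparent pair: r = 2·(1/2)^3 = 1/4).
Hamilton's rule with n recipients of equal r: n·r·B > C, so B > C/(n·r) = 0.0314/(3·0.25) = 0.0419.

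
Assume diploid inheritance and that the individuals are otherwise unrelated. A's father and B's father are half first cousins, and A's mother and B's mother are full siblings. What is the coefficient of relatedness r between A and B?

0.140625

Independent pedigree routes through distinct common ancestors add.
A and B are related in two ways: half second cousins through their fathers (r = 1/64) and first cousins through their mothers (r = 1/8).
r = 1/64 + 1/8 = 9/64 = 0.140625.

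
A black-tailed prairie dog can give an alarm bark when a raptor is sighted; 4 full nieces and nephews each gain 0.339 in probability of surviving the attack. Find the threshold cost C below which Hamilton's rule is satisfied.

0.339

r to a full niece or nephew = 1/4 (full aunt/uncle↔niece/nephew: two paths of length 3 through the shared grandparent pair: r = 2·(1/2)^3 = 1/4).
Hamilton's rule: n·r·B > C, so the trait is favored while C < n·r·B = 4·0.25·0.339 = 0.339.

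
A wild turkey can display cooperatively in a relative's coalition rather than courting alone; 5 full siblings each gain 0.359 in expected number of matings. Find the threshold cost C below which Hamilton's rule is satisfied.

0.8975

r to a full sibling = 0.5 (full sibs share both parents — two paths of length 2: r = 2·(1/2)^2 = 1/2).
Hamilton's rule: n·r·B > C, so the trait is favored while C < n·r·B = 5·0.5·0.359 = 0.8975.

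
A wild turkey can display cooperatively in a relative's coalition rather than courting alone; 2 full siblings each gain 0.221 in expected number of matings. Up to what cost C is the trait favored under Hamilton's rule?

r to a full sibling = 1/2 (full sibs share both parents — two paths of length 2: r = 2·(1/2)^2 = 1/2).
Hamilton's rule: n·r·B > C, so the trait is favored while C < n·r·B = 2·0.5·0.221 = 0.221.

0.221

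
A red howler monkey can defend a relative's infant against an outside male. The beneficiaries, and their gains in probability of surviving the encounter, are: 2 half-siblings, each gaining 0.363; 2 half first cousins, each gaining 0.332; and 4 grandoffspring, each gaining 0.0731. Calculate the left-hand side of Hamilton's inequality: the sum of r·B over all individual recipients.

r to a half-sibling = 1/4 (half-sibs share one parent — one path of length 2: r = (1/2)^2 = 1/4).
r to a half first cousin = 0.0625 (half first cousins share one grandparent — one path of length 4: r = (1/2)^4 = 1/16).
r to a grandoffspring = 0.25 (two parent–offspring links: r = (1/2)^2 = 1/4).
Summing one r·B term per recipient: 2·0.25·0.363 + 2·0.0625·0.332 + 4·0.25·0.0731 = 0.2961.

0.2961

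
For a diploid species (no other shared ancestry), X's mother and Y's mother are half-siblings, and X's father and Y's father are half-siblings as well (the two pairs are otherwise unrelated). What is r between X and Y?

Relatedness sums over independent paths through distinct common ancestors.
X and Y are related in two ways: half first cousins through their mothers (r = 1/16) and half first cousins through their fathers (r = 1/16).
r = 1/16 + 1/16 = 1/8 = 0.125.

0.125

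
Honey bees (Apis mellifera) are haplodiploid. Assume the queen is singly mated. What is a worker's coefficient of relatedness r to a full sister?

0.75

Haplodiploid full sisters inherit their father's entire haploid genome identically (contributing 1/2) and on average half of their mother's contribution (1/2 · 1/2 = 1/4); r = 1/2 + 1/4 = 3/4.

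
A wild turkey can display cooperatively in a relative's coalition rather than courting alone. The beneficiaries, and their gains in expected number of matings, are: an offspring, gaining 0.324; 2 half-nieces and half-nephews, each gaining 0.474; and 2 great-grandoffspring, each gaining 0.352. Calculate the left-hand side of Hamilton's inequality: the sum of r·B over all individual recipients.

0.3685

r to an offspring = 1/2 (one parent–offspring link: r = (1/2)^1 = 1/2).
r to a half-niece or half-nephew = 0.125 (half-aunt/uncle↔niece/nephew: one path of length 3: r = (1/2)^3 = 1/8).
r to a great-grandoffspring = 0.125 (three parent–offspring links: r = (1/2)^3 = 1/8).
Summing one r·B term per recipient: 1·0.5·0.324 + 2·0.125·0.474 + 2·0.125·0.352 = 0.3685.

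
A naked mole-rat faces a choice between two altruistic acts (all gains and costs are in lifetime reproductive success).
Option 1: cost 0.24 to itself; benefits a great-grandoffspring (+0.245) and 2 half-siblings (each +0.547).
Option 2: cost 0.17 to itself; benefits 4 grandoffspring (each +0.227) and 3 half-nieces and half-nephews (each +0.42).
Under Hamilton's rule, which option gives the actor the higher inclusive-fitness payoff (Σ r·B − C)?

Option 1: r to a great-grandoffspring = 0.125.
Option 1: r to a half-sibling = 0.25.
Option 1: Σ r·B − C = (1·0.125·0.245 + 2·0.25·0.547) − 0.24 = 0.064125.
Option 2: r to a grandoffspring = 0.25.
Option 2: r to a half-niece or half-nephew = 0.125.
Option 2: Σ r·B − C = (4·0.25·0.227 + 3·0.125·0.42) − 0.17 = 0.2145.
Option 2 has the higher net inclusive-fitness payoff.

Option 2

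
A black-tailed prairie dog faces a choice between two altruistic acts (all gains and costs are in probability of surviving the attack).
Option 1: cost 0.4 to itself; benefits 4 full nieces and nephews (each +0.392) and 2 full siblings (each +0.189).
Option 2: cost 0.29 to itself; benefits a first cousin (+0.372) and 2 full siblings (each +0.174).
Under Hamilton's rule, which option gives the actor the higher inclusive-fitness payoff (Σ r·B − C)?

Option 1: r to a full niece or nephew = 0.25.
Option 1: r to a full sibling = 0.5.
Option 1: Σ r·B − C = (4·0.25·0.392 + 2·0.5·0.189) − 0.4 = 0.181.
Option 2: r to a first cousin = 0.125.
Option 2: r to a full sibling = 0.5.
Option 2: Σ r·B − C = (1·0.125·0.372 + 2·0.5·0.174) − 0.29 = -0.0695.
Option 1 has the higher net inclusive-fitness payoff.

Option 1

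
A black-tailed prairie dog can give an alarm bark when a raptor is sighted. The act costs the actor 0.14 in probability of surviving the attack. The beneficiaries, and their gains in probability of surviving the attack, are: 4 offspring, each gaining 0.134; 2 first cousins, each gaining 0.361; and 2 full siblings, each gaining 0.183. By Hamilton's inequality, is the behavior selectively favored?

Yes

Hamilton's rule: the trait is favored when the sum of r·B over every recipient exceeds the actor's cost C.
r to an offspring = 1/2 (one parent–offspring link: r = (1/2)^1 = 1/2).
r to a first cousin = 0.125 (first cousins share one grandparent pair — two paths of length 4: r = 2·(1/2)^4 = 1/8).
r to a full sibling = 0.5 (full sibs share both parents — two paths of length 2: r = 2·(1/2)^2 = 1/2).
Summing one r·B term per recipient: 4·0.5·0.134 + 2·0.125·0.361 + 2·0.5·0.183 = 0.54125.
0.54125 > 0.14: the indirect benefit exceeds the cost.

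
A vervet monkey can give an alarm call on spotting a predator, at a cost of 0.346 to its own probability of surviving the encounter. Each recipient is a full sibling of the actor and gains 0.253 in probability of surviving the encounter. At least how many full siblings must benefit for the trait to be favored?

3

r to a full sibling = 0.5 (full sibs share both parents — two paths of length 2: r = 2·(1/2)^2 = 1/2).
Hamilton's rule: n·r·B > C  ⇒  n > C/(r·B) = 0.346/(0.5·0.253) = 2.735.
The smallest integer exceeding 2.735 is 3.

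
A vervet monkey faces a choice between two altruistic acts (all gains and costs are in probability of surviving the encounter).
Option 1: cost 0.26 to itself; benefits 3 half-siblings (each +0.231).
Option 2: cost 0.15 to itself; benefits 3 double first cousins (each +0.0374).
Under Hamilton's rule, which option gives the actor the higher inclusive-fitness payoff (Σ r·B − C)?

Option 1: r to a half-sibling = 0.25.
Option 1: Σ r·B − C = (3·0.25·0.231) − 0.26 = -0.08675.
Option 2: r to a double first cousin = 0.25.
Option 2: Σ r·B − C = (3·0.25·0.0374) − 0.15 = -0.12195.
Option 1 has the higher net inclusive-fitness payoff.

Option 1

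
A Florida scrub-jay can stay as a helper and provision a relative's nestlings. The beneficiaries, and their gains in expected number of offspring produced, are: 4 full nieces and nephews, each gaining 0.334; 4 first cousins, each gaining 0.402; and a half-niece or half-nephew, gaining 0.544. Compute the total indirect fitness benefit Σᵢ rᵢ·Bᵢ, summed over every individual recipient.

r to a full niece or nephew = 1/4 (full aunt/uncle↔niece/nephew: two paths of length 3 through the shared grandparent pair: r = 2·(1/2)^3 = 1/4).
r to a first cousin = 0.125 (first cousins share one grandparent pair — two paths of length 4: r = 2·(1/2)^4 = 1/8).
r to a half-niece or half-nephew = 1/8 (half-aunt/uncle↔niece/nephew: one path of length 3: r = (1/2)^3 = 1/8).
Summing one r·B term per recipient: 4·0.25·0.334 + 4·0.125·0.402 + 1·0.125·0.544 = 0.603.

0.603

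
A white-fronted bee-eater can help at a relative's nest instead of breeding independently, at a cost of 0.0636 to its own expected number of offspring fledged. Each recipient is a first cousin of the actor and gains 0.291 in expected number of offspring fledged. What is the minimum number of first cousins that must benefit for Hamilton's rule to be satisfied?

2

r to a first cousin = 1/8 (first cousins share one grandparent pair — two paths of length 4: r = 2·(1/2)^4 = 1/8).
Hamilton's rule: n·r·B > C  ⇒  n > C/(r·B) = 0.0636/(0.125·0.291) = 1.748.
The smallest integer exceeding 1.748 is 2.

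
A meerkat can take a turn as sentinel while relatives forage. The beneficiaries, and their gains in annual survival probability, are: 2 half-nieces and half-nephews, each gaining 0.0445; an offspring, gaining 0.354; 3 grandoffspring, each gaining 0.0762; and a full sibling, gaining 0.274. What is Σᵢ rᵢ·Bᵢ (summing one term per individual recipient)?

0.382275

r to a half-niece or half-nephew = 0.125 (half-aunt/uncle↔niece/nephew: one path of length 3: r = (1/2)^3 = 1/8).
r to an offspring = 1/2 (one parent–offspring link: r = (1/2)^1 = 1/2).
r to a grandoffspring = 1/4 (two parent–offspring links: r = (1/2)^2 = 1/4).
r to a full sibling = 1/2 (full sibs share both parents — two paths of length 2: r = 2·(1/2)^2 = 1/2).
Summing one r·B term per recipient: 2·0.125·0.0445 + 1·0.5·0.354 + 3·0.25·0.0762 + 1·0.5·0.274 = 0.382275.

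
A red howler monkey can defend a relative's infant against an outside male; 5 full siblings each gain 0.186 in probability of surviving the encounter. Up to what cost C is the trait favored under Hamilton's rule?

0.465

r to a full sibling = 1/2 (full sibs share both parents — two paths of length 2: r = 2·(1/2)^2 = 1/2).
Hamilton's rule: n·r·B > C, so the trait is favored while C < n·r·B = 5·0.5·0.186 = 0.465.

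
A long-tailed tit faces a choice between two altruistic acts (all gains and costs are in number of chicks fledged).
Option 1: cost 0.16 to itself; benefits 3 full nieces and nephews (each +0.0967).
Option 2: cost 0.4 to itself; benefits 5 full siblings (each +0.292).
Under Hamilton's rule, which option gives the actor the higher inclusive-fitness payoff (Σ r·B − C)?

Option 2

Option 1: r to a full niece or nephew = 0.25.
Option 1: Σ r·B − C = (3·0.25·0.0967) − 0.16 = -0.087475.
Option 2: r to a full sibling = 0.5.
Option 2: Σ r·B − C = (5·0.5·0.292) − 0.4 = 0.33.
Option 2 has the higher net inclusive-fitness payoff.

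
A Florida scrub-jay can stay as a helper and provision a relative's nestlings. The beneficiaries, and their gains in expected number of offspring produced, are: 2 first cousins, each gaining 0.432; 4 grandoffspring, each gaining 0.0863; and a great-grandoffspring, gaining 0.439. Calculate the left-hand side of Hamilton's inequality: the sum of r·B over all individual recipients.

r to a first cousin = 1/8 (first cousins share one grandparent pair — two paths of length 4: r = 2·(1/2)^4 = 1/8).
r to a grandoffspring = 1/4 (two parent–offspring links: r = (1/2)^2 = 1/4).
r to a great-grandoffspring = 0.125 (three parent–offspring links: r = (1/2)^3 = 1/8).
Summing one r·B term per recipient: 2·0.125·0.432 + 4·0.25·0.0863 + 1·0.125·0.439 = 0.249175.

0.249175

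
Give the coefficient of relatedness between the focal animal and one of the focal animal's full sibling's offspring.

Each parent–offspring link contributes a factor of 1/2, and independent paths through distinct common ancestors add.
Full aunt/uncle↔niece/nephew: two paths of length 3 through the shared grandparent pair: r = 2·(1/2)^3 = 1/4.

0.25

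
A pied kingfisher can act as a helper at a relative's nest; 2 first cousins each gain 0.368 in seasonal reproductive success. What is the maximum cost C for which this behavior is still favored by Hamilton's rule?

0.092

r to a first cousin = 1/8 (first cousins share one grandparent pair — two paths of length 4: r = 2·(1/2)^4 = 1/8).
Hamilton's rule: n·r·B > C, so the trait is favored while C < n·r·B = 2·0.125·0.368 = 0.092.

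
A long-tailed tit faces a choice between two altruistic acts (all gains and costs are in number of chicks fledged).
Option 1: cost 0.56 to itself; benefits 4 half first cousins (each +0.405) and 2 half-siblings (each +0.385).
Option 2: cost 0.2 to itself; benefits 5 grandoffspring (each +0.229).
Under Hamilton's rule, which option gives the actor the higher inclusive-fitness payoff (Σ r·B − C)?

Option 1: r to a half first cousin = 0.0625.
Option 1: r to a half-sibling = 0.25.
Option 1: Σ r·B − C = (4·0.0625·0.405 + 2·0.25·0.385) − 0.56 = -0.26625.
Option 2: r to a grandoffspring = 0.25.
Option 2: Σ r·B − C = (5·0.25·0.229) − 0.2 = 0.08625.
Option 2 has the higher net inclusive-fitness payoff.

Option 2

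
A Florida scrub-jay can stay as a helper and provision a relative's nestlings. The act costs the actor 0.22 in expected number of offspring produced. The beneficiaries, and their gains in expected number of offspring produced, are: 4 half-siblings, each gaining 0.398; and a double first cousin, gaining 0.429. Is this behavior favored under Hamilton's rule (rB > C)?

Hamilton's rule: the trait is favored when the sum of r·B over every recipient exceeds the actor's cost C.
r to a half-sibling = 0.25 (half-sibs share one parent — one path of length 2: r = (1/2)^2 = 1/4).
r to a double first cousin = 1/4 (double first cousins share both grandparent pairs — four paths of length 4: r = 4·(1/2)^4 = 1/4).
Summing one r·B term per recipient: 4·0.25·0.398 + 1·0.25·0.429 = 0.50525.
0.50525 > 0.22: the indirect benefit exceeds the cost.

Yes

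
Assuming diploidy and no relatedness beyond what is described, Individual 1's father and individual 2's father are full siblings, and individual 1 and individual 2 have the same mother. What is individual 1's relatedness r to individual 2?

0.375

Relatedness sums over independent paths through distinct common ancestors.
Individual 1 and individual 2 are related in two ways: first cousins through their fathers (r = 1/8) and half-sibs through their shared mother (r = 1/4).
r = 1/8 + 1/4 = 0.375.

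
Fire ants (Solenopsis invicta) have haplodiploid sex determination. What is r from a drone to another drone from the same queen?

0.5

Haploid brothers each carry a random half of the queen's diploid genome, so on average they share half: r = 1/2.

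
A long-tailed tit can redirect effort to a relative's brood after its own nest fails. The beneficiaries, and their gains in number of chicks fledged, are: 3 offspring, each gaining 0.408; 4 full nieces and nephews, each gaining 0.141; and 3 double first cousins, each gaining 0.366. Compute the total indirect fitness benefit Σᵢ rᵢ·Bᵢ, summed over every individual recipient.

1.0275

r to an offspring = 0.5 (one parent–offspring link: r = (1/2)^1 = 1/2).
r to a full niece or nephew = 0.25 (full aunt/uncle↔niece/nephew: two paths of length 3 through the shared grandparent pair: r = 2·(1/2)^3 = 1/4).
r to a double first cousin = 0.25 (double first cousins share both grandparent pairs — four paths of length 4: r = 4·(1/2)^4 = 1/4).
Summing one r·B term per recipient: 3·0.5·0.408 + 4·0.25·0.141 + 3·0.25·0.366 = 1.0275.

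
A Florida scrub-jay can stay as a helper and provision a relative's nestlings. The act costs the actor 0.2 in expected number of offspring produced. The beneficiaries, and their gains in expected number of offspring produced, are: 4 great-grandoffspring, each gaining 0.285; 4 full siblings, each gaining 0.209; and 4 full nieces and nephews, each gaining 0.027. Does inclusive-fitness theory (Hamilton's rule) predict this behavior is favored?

Hamilton's rule: the trait is favored when the sum of r·B over every recipient exceeds the actor's cost C.
r to a great-grandoffspring = 1/8 (three parent–offspring links: r = (1/2)^3 = 1/8).
r to a full sibling = 1/2 (full sibs share both parents — two paths of length 2: r = 2·(1/2)^2 = 1/2).
r to a full niece or nephew = 0.25 (full aunt/uncle↔niece/nephew: two paths of length 3 through the shared grandparent pair: r = 2·(1/2)^3 = 1/4).
Summing one r·B term per recipient: 4·0.125·0.285 + 4·0.5·0.209 + 4·0.25·0.027 = 0.5875.
0.5875 > 0.2: the indirect benefit exceeds the cost.

Yes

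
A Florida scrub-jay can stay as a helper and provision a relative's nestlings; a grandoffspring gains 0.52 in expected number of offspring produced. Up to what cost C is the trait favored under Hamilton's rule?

0.13

r to a grandoffspring = 1/4 (two parent–offspring links: r = (1/2)^2 = 1/4).
Hamilton's rule: n·r·B > C, so the trait is favored while C < n·r·B = 1·0.25·0.52 = 0.13.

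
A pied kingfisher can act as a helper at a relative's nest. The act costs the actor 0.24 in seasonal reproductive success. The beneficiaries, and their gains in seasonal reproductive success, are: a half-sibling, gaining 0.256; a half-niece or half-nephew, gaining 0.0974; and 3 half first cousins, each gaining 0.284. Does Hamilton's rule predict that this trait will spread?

No

Hamilton's rule: the trait is favored when the sum of r·B over every recipient exceeds the actor's cost C.
r to a half-sibling = 0.25 (half-sibs share one parent — one path of length 2: r = (1/2)^2 = 1/4).
r to a half-niece or half-nephew = 1/8 (half-aunt/uncle↔niece/nephew: one path of length 3: r = (1/2)^3 = 1/8).
r to a half first cousin = 1/16 (half first cousins share one grandparent — one path of length 4: r = (1/2)^4 = 1/16).
Summing one r·B term per recipient: 1·0.25·0.256 + 1·0.125·0.0974 + 3·0.0625·0.284 = 0.129425.
0.129425 < 0.24: the indirect benefit is less than the cost.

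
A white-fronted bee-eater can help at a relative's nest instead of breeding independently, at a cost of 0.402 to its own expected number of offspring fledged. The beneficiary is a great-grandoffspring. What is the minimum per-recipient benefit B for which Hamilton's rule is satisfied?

r to a great-grandoffspring = 0.125 (three parent–offspring links: r = (1/2)^3 = 1/8).
Hamilton's rule with n recipients of equal r: n·r·B > C, so B > C/(n·r) = 0.402/(1·0.125) = 3.216.

3.216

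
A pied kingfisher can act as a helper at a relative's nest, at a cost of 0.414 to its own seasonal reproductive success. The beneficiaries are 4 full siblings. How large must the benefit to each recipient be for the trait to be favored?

r to a full sibling = 0.5 (full sibs share both parents — two paths of length 2: r = 2·(1/2)^2 = 1/2).
Hamilton's rule with n recipients of equal r: n·r·B > C, so B > C/(n·r) = 0.414/(4·0.5) = 0.207.

0.207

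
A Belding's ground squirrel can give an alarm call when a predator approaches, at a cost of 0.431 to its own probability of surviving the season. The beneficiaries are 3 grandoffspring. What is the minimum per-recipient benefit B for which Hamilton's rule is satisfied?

r to a grandoffspring = 1/4 (two parent–offspring links: r = (1/2)^2 = 1/4).
Hamilton's rule with n recipients of equal r: n·r·B > C, so B > C/(n·r) = 0.431/(3·0.25) = 0.5747.

0.5747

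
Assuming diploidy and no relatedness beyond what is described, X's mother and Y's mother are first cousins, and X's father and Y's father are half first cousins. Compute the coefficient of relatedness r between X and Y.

0.046875

Wright's path rule: contributions from independent ancestry routes add.
X and Y are related in two ways: second cousins through their mothers (r = 1/32) and half second cousins through their fathers (r = 1/64).
r = 1/32 + 1/64 = 3/64 = 0.046875.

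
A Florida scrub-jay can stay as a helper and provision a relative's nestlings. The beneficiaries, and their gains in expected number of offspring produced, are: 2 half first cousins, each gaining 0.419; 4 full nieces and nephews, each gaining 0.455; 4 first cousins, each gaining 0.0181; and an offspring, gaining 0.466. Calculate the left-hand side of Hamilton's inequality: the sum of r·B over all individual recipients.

r to a half first cousin = 0.0625 (half first cousins share one grandparent — one path of length 4: r = (1/2)^4 = 1/16).
r to a full niece or nephew = 0.25 (full aunt/uncle↔niece/nephew: two paths of length 3 through the shared grandparent pair: r = 2·(1/2)^3 = 1/4).
r to a first cousin = 1/8 (first cousins share one grandparent pair — two paths of length 4: r = 2·(1/2)^4 = 1/8).
r to an offspring = 1/2 (one parent–offspring link: r = (1/2)^1 = 1/2).
Summing one r·B term per recipient: 2·0.0625·0.419 + 4·0.25·0.455 + 4·0.125·0.0181 + 1·0.5·0.466 = 0.749425.

0.749425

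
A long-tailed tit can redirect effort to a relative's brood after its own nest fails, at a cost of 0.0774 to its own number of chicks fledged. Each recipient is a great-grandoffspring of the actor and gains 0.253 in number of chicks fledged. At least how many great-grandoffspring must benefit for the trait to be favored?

3

r to a great-grandoffspring = 1/8 (three parent–offspring links: r = (1/2)^3 = 1/8).
Hamilton's rule: n·r·B > C  ⇒  n > C/(r·B) = 0.0774/(0.125·0.253) = 2.447.
The smallest integer exceeding 2.447 is 3.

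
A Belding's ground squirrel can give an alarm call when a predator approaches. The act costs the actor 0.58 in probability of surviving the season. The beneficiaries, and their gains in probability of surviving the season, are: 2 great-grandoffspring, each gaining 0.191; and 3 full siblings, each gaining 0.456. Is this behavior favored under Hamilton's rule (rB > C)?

Hamilton's rule: the trait is favored when the sum of r·B over every recipient exceeds the actor's cost C.
r to a great-grandoffspring = 1/8 (three parent–offspring links: r = (1/2)^3 = 1/8).
r to a full sibling = 0.5 (full sibs share both parents — two paths of length 2: r = 2·(1/2)^2 = 1/2).
Summing one r·B term per recipient: 2·0.125·0.191 + 3·0.5·0.456 = 0.73175.
0.73175 > 0.58: the indirect benefit exceeds the cost.

Yes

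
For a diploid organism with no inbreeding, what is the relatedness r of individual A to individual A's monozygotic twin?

Each parent–offspring link contributes a factor of 1/2, and independent paths through distinct common ancestors add.
Monozygotic twins share every allele identical by descent: r = 1.

1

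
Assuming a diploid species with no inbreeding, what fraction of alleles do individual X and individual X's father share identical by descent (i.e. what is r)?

Each parent–offspring link contributes a factor of 1/2, and independent paths through distinct common ancestors add.
One parent–offspring link: r = (1/2)^1 = 1/2.

0.5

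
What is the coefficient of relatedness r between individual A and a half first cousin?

Each parent–offspring link contributes a factor of 1/2, and independent paths through distinct common ancestors add.
Half first cousins share one grandparent — one path of length 4: r = (1/2)^4 = 1/16.

0.0625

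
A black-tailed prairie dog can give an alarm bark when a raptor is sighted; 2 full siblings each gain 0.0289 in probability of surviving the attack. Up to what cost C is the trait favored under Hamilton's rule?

0.0289

r to a full sibling = 0.5 (full sibs share both parents — two paths of length 2: r = 2·(1/2)^2 = 1/2).
Hamilton's rule: n·r·B > C, so the trait is favored while C < n·r·B = 2·0.5·0.0289 = 0.0289.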